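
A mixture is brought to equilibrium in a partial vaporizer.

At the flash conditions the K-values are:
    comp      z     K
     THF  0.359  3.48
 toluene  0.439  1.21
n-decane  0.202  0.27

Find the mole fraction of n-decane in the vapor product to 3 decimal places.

Let ψ = V/F and solve Σ zᵢ(Kᵢ−1)/(1+ψ(Kᵢ−1)) = 0.
Feasibility: ΣzᵢKᵢ = 1.835, Σzᵢ/Kᵢ = 1.214 — both > 1, two phases present.
Newton iteration, ψ⁰ = 0.59:
  ψ = 0.590: g = 0.1845, g' = -0.711 → ψ = 0.849
  ψ = 0.849: g = -0.0232, g' = -0.988 → ψ = 0.826
  ψ = 0.826: g = -0.0007, g' = -0.934 → ψ = 0.825
Converged at ψ = 0.825.
Compositions from xᵢ = zᵢ/(1+ψ(Kᵢ−1)), yᵢ = Kᵢxᵢ:
  THF: x = 0.118, y = 0.410
  toluene: x = 0.374, y = 0.453
  n-decane: x = 0.508, y = 0.137

y_n-decane = 0.137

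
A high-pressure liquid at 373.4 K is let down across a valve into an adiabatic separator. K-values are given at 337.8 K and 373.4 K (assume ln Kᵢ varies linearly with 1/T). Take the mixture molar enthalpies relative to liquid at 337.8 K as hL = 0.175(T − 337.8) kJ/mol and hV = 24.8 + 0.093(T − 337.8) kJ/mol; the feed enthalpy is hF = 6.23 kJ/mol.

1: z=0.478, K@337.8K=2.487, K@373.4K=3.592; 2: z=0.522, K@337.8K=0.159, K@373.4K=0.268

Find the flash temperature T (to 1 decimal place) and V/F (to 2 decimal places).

Adiabatic flash: solve Rachford–Rice at each trial T, then check hF = ψ·hV(T) + (1−ψ)·hL(T).
  T = 337.8 K: K = (2.487, 0.159), RR gives ψ = 0.217, H_out = 5.390 kJ/mol
  T = 373.4 K: K = (3.592, 0.268), RR gives ψ = 0.452, H_out = 16.112 kJ/mol
  T = 355.6 K: K = (3.016, 0.209), RR gives ψ = 0.346, H_out = 11.180 kJ/mol
  T = 346.7 K: K = (2.746, 0.183), RR gives ψ = 0.286, H_out = 8.443 kJ/mol
  T = 342.2 K: K = (2.613, 0.171), RR gives ψ = 0.253, H_out = 6.948 kJ/mol
  T = 340.0 K: K = (2.550, 0.165), RR gives ψ = 0.235, H_out = 6.182 kJ/mol
Linear interpolation between T = 340.0 (H_out = 6.182) and T = 342.2 (H_out = 6.948) on hF = 6.23 gives T ≈ 340.1 K, at which ψ = 0.24.

T = 340.1 K, V/F = 0.24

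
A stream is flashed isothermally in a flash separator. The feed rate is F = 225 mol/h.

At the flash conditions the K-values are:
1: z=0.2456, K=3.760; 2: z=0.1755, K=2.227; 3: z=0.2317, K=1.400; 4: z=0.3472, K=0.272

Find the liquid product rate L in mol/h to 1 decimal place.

L = 88.8 mol/h

Newton–Raphson from ψ = 0.5:
  ψ = 0.5000: g = 0.09808, g' = -0.9124 → ψ = 0.6075
  ψ = 0.6075: g = -0.00201, g' = -0.9634 → ψ = 0.6054
Converged at ψ = 0.6054.
Then V = ψ·F = 0.6054·225 = 136.2 mol/h and L = F − V = 88.8 mol/h.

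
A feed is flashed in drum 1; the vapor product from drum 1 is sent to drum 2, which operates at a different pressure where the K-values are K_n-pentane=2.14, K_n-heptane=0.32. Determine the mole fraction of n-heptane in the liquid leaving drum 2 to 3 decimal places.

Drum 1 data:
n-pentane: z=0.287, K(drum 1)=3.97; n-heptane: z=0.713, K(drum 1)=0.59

Drum 1:
Let ψ₁ = V/F and solve Σ zᵢ(Kᵢ−1)/(1+ψ₁(Kᵢ−1)) = 0.
Feasibility: ΣzᵢKᵢ = 1.560, Σzᵢ/Kᵢ = 1.281 — both > 1, two phases present.
Newton–Raphson from ψ₁ = 0.66:
  ψ₁ = 0.660: g = -0.1128, g' = -0.514 → ψ₁ = 0.441
  ψ₁ = 0.441: g = 0.0125, g' = -0.654 → ψ₁ = 0.460
Converged at ψ₁ = 0.460.
Drum-1 compositions:
  n-pentane: x = 0.121, y = 0.482
  n-heptane: x = 0.879, y = 0.518
Drum-2 feed = drum-1 vapor: z₂ = (0.4816, 0.5184).
Drum 2:
Newton iteration, ψ₂⁰ = 0.55:
  ψ₂ = 0.550: g = -0.2257, g' = -0.848 → ψ₂ = 0.284
  ψ₂ = 0.284: g = -0.0221, g' = -0.725 → ψ₂ = 0.253
Converged at ψ₂ = 0.253.
  n-pentane: x = 0.374, y = 0.800
  n-heptane: x = 0.626, y = 0.200

x_n-heptane (drum 2) = 0.626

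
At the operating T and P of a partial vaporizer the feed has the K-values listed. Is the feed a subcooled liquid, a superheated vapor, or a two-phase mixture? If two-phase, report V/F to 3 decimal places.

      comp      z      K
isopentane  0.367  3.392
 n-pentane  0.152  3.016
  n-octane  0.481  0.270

ΣzᵢKᵢ = 1.833; Σzᵢ/Kᵢ = 1.940.
Both exceed 1, so a two-phase solution exists.
Material balance + equilibrium reduce to Σ zᵢ(Kᵢ−1)/(1+ψ(Kᵢ−1)) = 0.
Iterate (Newton) starting at ψ = 0.5:
  ψ = 0.500: g = -0.0006, g' = -1.224 → ψ = 0.500
Converged at ψ = 0.500.

two-phase, V/F = 0.500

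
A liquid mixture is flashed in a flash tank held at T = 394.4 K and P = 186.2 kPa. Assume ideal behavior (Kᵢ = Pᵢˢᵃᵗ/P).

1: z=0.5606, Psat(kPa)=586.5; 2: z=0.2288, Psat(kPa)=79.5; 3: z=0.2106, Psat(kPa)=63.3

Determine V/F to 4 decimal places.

V/F = 0.7041

Raoult's law: Kᵢ = Pᵢˢᵃᵗ/P = Pᵢˢᵃᵗ/186.2.
  K_1 = 586.5/186.2 = 3.149839, K_2 = 79.5/186.2 = 0.426960, K_3 = 63.3/186.2 = 0.339957
Rachford–Rice: g(V/F) = Σ zᵢ(Kᵢ−1)/(1+V/F(Kᵢ−1)) = 0.
Feasibility: ΣzᵢKᵢ = 1.9351, Σzᵢ/Kᵢ = 1.3333 — both > 1, two phases present.
Iterate (Newton) starting at V/F = 0.66:
  V/F = 0.6600: g = 0.04108, g' = -0.9252 → V/F = 0.7044
  V/F = 0.7044: g = -0.00032, g' = -0.9416 → V/F = 0.7041
Converged at V/F = 0.7041.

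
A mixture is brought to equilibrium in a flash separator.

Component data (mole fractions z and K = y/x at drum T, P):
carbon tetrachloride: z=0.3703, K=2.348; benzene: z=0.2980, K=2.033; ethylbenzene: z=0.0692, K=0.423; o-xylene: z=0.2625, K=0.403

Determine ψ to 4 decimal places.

Newton–Raphson from ψ = 0.5:
  ψ = 0.5000: g = 0.22166, g' = -0.6140 → ψ = 0.8610
  ψ = 0.8610: g = -0.00786, g' = -0.7203 → ψ = 0.8501
  ψ = 0.8501: g = -0.00005, g' = -0.7107 → ψ = 0.8500
Converged at ψ = 0.8500.

ψ = 0.8500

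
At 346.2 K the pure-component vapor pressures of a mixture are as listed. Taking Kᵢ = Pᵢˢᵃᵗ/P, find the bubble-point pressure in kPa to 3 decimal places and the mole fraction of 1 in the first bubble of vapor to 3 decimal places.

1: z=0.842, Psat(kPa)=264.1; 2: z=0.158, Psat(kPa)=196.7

At the bubble point ψ → 0, so ΣzᵢKᵢ = 1 with Kᵢ = Pᵢˢᵃᵗ/P ⇒ P = ΣzᵢPᵢˢᵃᵗ.
P = 0.842·264.1 + 0.158·196.7 = 253.451 kPa
yᵢ = zᵢPᵢˢᵃᵗ/P ⇒ y_1 = 0.842·264.1/253.451 = 0.877

Pbub = 253.451 kPa, y_1 = 0.877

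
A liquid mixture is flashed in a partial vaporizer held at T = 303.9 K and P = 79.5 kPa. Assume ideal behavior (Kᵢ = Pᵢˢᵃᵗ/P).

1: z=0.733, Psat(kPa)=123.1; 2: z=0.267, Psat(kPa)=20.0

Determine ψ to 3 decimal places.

ψ = 0.493

Raoult's law: Kᵢ = Pᵢˢᵃᵗ/P = Pᵢˢᵃᵗ/79.5.
  K_1 = 123.1/79.5 = 1.54843, K_2 = 20.0/79.5 = 0.25157
Binary case is linear: z₁(K₁−1)(1+ψ(K₂−1)) + z₂(K₂−1)(1+ψ(K₁−1)) = 0
⇒ ψ = [z₁(K₁−1)+z₂(K₂−1)] / [−(K₁−1)(K₂−1)] = 0.2022/0.4105 = 0.493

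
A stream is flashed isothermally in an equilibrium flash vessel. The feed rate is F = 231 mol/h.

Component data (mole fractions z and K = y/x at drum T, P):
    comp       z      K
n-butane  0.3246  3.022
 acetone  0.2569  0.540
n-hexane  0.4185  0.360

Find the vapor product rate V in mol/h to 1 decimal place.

V = 53.6 mol/h

Material balance + equilibrium reduce to Σ zᵢ(Kᵢ−1)/(1+V/F(Kᵢ−1)) = 0.
g(0) = ΣzᵢKᵢ − 1 = 0.2703 and g(1) = 1 − Σzᵢ/Kᵢ = -0.7457, so a root lies in (0, 1).
Newton–Raphson from V/F = 0.5:
  V/F = 0.5000: g = -0.22098, g' = -0.7906 → V/F = 0.2205
  V/F = 0.2205: g = 0.01061, g' = -0.9346 → V/F = 0.2318
  V/F = 0.2318: g = 0.00009, g' = -0.9197 → V/F = 0.2319
Converged at V/F = 0.2319.
Then V = V/F·F = 0.2319·231 = 53.6 mol/h and L = F − V = 177.4 mol/h.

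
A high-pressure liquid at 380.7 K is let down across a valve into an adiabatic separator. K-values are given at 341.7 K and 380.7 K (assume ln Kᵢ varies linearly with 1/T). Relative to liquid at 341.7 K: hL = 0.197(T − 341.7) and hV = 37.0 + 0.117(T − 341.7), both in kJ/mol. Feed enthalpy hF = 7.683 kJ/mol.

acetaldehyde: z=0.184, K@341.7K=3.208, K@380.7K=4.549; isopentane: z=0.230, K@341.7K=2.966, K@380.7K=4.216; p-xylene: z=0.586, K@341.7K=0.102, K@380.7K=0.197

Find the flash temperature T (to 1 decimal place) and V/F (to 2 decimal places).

T = 344.7 K, V/F = 0.19

Adiabatic flash: solve Rachford–Rice at each trial T, then check hF = ψ·hV(T) + (1−ψ)·hL(T).
  T = 341.7 K: K = (3.208, 2.966, 0.102), RR gives ψ = 0.178, H_out = 6.592 kJ/mol
  T = 380.7 K: K = (4.549, 4.216, 0.197), RR gives ψ = 0.341, H_out = 19.241 kJ/mol
  T = 361.2 K: K = (3.856, 3.570, 0.144), RR gives ψ = 0.266, H_out = 13.279 kJ/mol
  T = 351.4 K: K = (3.525, 3.261, 0.122), RR gives ψ = 0.225, H_out = 10.052 kJ/mol
  T = 346.5 K: K = (3.363, 3.110, 0.111), RR gives ψ = 0.202, H_out = 8.344 kJ/mol
  T = 344.1 K: K = (3.285, 3.038, 0.107), RR gives ψ = 0.190, H_out = 7.479 kJ/mol
Linear interpolation between T = 344.1 (H_out = 7.479) and T = 346.5 (H_out = 8.344) on hF = 7.683 gives T ≈ 344.7 K, at which ψ = 0.19.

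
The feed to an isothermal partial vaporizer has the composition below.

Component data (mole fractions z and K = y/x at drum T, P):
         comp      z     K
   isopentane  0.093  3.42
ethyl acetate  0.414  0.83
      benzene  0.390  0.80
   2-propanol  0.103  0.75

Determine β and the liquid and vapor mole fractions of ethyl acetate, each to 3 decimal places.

Let β = V/F and solve Σ zᵢ(Kᵢ−1)/(1+β(Kᵢ−1)) = 0.
Feasibility: ΣzᵢKᵢ = 1.051, Σzᵢ/Kᵢ = 1.151 — both > 1, two phases present.
Iterate (Newton) starting at β = 0.63:
  β = 0.630: g = -0.1095, g' = -0.130 → β = 0.000
  β = 0.000: g = 0.0509, g' = -0.579 → β = 0.088
  β = 0.088: g = 0.0084, g' = -0.405 → β = 0.109
Converged at β = 0.109.
Compositions from xᵢ = zᵢ/(1+β(Kᵢ−1)), yᵢ = Kᵢxᵢ:
  isopentane: x = 0.074, y = 0.251
  ethyl acetate: x = 0.422, y = 0.350
  benzene: x = 0.399, y = 0.319
  2-propanol: x = 0.106, y = 0.079

β = 0.109, x_ethyl acetate = 0.422, y_ethyl acetate = 0.350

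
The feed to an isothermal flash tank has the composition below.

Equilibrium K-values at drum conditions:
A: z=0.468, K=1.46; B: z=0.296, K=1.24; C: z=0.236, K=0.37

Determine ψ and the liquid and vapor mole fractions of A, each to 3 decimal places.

Newton iteration, ψ⁰ = 0.47:
  ψ = 0.470: g = 0.0296, g' = -0.270 → ψ = 0.580
  ψ = 0.580: g = -0.0019, g' = -0.307 → ψ = 0.574
  ψ = 0.574: g = -0.0000, g' = -0.305 → ψ = 0.573
Converged at ψ = 0.573.
Compositions from xᵢ = zᵢ/(1+ψ(Kᵢ−1)), yᵢ = Kᵢxᵢ:
  A: x = 0.370, y = 0.541
  B: x = 0.260, y = 0.323
  C: x = 0.370, y = 0.137

ψ = 0.573, x_A = 0.370, y_A = 0.541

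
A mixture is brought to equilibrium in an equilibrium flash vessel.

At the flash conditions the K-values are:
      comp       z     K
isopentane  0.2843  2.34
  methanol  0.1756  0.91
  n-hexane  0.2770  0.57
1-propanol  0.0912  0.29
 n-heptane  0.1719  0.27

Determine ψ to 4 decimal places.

Material balance + equilibrium reduce to Σ zᵢ(Kᵢ−1)/(1+ψ(Kᵢ−1)) = 0.
Feasibility: ΣzᵢKᵢ = 1.0558, Σzᵢ/Kᵢ = 1.7516 — both > 1, two phases present.
Iterate (Newton) starting at ψ = 0.5:
  ψ = 0.5000: g = -0.23817, g' = -0.6054 → ψ = 0.1066
  ψ = 0.1066: g = -0.01357, g' = -0.6101 → ψ = 0.0844
  ψ = 0.0844: g = 0.00016, g' = -0.6247 → ψ = 0.0846
Converged at ψ = 0.0846.

ψ = 0.0846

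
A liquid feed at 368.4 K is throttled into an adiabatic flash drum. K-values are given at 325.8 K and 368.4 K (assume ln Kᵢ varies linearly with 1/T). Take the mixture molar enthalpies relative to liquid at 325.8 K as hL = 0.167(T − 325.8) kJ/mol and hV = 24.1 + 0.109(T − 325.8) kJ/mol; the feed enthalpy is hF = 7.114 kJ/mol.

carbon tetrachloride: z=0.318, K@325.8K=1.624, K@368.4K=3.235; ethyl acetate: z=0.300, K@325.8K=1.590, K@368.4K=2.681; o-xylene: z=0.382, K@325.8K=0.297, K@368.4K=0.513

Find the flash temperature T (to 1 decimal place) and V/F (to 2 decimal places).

Adiabatic flash: solve Rachford–Rice at each trial T, then check hF = ψ·hV(T) + (1−ψ)·hL(T).
  T = 325.8 K: K = (1.624, 1.590, 0.297), RR gives ψ = 0.250, H_out = 6.030 kJ/mol
  T = 368.4 K: K = (3.235, 2.681, 0.513), RR gives ψ = 1.000, H_out = 28.743 kJ/mol
  T = 347.1 K: K = (2.341, 2.098, 0.397), RR gives ψ = 0.711, H_out = 19.814 kJ/mol
  T = 336.5 K: K = (1.963, 1.836, 0.345), RR gives ψ = 0.519, H_out = 13.976 kJ/mol
  T = 331.1 K: K = (1.787, 1.709, 0.320), RR gives ψ = 0.399, H_out = 10.378 kJ/mol
  T = 328.5 K: K = (1.706, 1.650, 0.309), RR gives ψ = 0.331, H_out = 8.376 kJ/mol
  T = 327.1 K: K = (1.663, 1.619, 0.303), RR gives ψ = 0.291, H_out = 7.199 kJ/mol
Linear interpolation between T = 325.8 (H_out = 6.030) and T = 327.1 (H_out = 7.199) on hF = 7.114 gives T ≈ 327.0 K, at which ψ = 0.29.

T = 327.0 K, V/F = 0.29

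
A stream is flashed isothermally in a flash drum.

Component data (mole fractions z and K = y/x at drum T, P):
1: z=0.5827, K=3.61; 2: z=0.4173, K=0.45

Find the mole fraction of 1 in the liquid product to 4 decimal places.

Material balance + equilibrium reduce to Σ zᵢ(Kᵢ−1)/(1+ψ(Kᵢ−1)) = 0.
Feasibility: ΣzᵢKᵢ = 2.2913, Σzᵢ/Kᵢ = 1.0887 — both > 1, two phases present.
Binary case is linear: z₁(K₁−1)(1+ψ(K₂−1)) + z₂(K₂−1)(1+ψ(K₁−1)) = 0
⇒ ψ = [z₁(K₁−1)+z₂(K₂−1)] / [−(K₁−1)(K₂−1)] = 1.29133/1.43550 = 0.8996
Compositions from xᵢ = zᵢ/(1+ψ(Kᵢ−1)), yᵢ = Kᵢxᵢ:
  1: x = 0.1741, y = 0.6283
  2: x = 0.8259, y = 0.3717

x_1 = 0.1741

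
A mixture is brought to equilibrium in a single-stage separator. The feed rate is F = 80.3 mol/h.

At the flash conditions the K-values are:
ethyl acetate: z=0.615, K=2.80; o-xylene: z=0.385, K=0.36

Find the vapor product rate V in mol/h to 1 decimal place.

V = 60.0 mol/h

Material balance + equilibrium reduce to Σ zᵢ(Kᵢ−1)/(1+V/F(Kᵢ−1)) = 0.
Check two-phase: ΣzᵢKᵢ = 1.861 > 1 and Σzᵢ/Kᵢ = 1.289 > 1, so g(0) = 0.861 > 0 and g(1) = -0.289 < 0.
Newton iteration, V/F⁰ = 0.35:
  V/F = 0.350: g = 0.3616, g' = -1.012 → V/F = 0.707
  V/F = 0.707: g = 0.0367, g' = -0.912 → V/F = 0.748
  V/F = 0.748: g = -0.0006, g' = -0.942 → V/F = 0.747
Converged at V/F = 0.747.
Then V = V/F·F = 0.7470·80.3 = 60.0 mol/h and L = F − V = 20.3 mol/h.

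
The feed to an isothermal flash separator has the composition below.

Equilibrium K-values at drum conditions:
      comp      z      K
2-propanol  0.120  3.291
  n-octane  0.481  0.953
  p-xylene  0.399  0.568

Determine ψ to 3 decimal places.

ψ = 0.144

Let ψ = V/F and solve Σ zᵢ(Kᵢ−1)/(1+ψ(Kᵢ−1)) = 0.
Feasibility: ΣzᵢKᵢ = 1.080, Σzᵢ/Kᵢ = 1.244 — both > 1, two phases present.
Newton iteration, ψ⁰ = 0.5:
  ψ = 0.500: g = -0.1149, g' = -0.259 → ψ = 0.057
  ψ = 0.057: g = 0.0440, g' = -0.573 → ψ = 0.133
  ψ = 0.133: g = 0.0049, g' = -0.454 → ψ = 0.144
Converged at ψ = 0.144.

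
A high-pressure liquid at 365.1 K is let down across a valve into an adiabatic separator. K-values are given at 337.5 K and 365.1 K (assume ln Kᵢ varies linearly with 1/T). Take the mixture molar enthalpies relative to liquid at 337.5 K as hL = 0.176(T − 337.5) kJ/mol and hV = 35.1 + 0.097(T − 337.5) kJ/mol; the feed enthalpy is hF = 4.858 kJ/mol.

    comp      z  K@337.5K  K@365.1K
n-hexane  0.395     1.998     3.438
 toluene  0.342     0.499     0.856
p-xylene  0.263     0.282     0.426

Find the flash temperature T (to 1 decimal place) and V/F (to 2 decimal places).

T = 339.7 K, V/F = 0.13

Adiabatic flash: solve Rachford–Rice at each trial T, then check hF = ψ·hV(T) + (1−ψ)·hL(T).
  T = 337.5 K: K = (1.998, 0.499, 0.282), RR gives ψ = 0.057, H_out = 1.984 kJ/mol
  T = 365.1 K: K = (3.438, 0.856, 0.426), RR gives ψ = 0.785, H_out = 30.711 kJ/mol
  T = 351.3 K: K = (2.649, 0.661, 0.349), RR gives ψ = 0.442, H_out = 17.461 kJ/mol
  T = 344.4 K: K = (2.307, 0.576, 0.315), RR gives ψ = 0.265, H_out = 10.356 kJ/mol
  T = 340.9 K: K = (2.146, 0.536, 0.298), RR gives ψ = 0.165, H_out = 6.344 kJ/mol
  T = 339.2 K: K = (2.071, 0.517, 0.290), RR gives ψ = 0.113, H_out = 4.234 kJ/mol
Linear interpolation between T = 339.2 (H_out = 4.234) and T = 340.9 (H_out = 6.344) on hF = 4.858 gives T ≈ 339.7 K, at which ψ = 0.13.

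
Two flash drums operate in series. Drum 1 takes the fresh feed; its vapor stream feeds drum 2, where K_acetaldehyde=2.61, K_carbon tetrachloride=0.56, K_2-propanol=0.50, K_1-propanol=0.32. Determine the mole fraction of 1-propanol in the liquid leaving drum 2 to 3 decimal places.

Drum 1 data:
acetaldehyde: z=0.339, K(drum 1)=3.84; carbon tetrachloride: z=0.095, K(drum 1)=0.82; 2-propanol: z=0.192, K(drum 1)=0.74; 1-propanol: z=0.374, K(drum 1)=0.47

Drum 1:
Material balance + equilibrium reduce to Σ zᵢ(Kᵢ−1)/(1+ψ₁(Kᵢ−1)) = 0.
Check two-phase: ΣzᵢKᵢ = 1.698 > 1 and Σzᵢ/Kᵢ = 1.259 > 1, so g(0) = 0.698 > 0 and g(1) = -0.259 < 0.
Newton–Raphson from ψ₁ = 0.61:
  ψ₁ = 0.610: g = -0.0191, g' = -0.618 → ψ₁ = 0.579
Converged at ψ₁ = 0.579.
Drum-1 compositions:
  acetaldehyde: x = 0.128, y = 0.492
  carbon tetrachloride: x = 0.106, y = 0.087
  2-propanol: x = 0.226, y = 0.167
  1-propanol: x = 0.540, y = 0.254
Drum-2 feed = drum-1 vapor: z₂ = (0.4921, 0.0870, 0.1673, 0.2537).
Drum 2:
Newton–Raphson from ψ₂ = 0.5:
  ψ₂ = 0.500: g = 0.0170, g' = -0.763 → ψ₂ = 0.522
Converged at ψ₂ = 0.522.
  acetaldehyde: x = 0.267, y = 0.698
  carbon tetrachloride: x = 0.113, y = 0.063
  2-propanol: x = 0.226, y = 0.113
  1-propanol: x = 0.393, y = 0.126

x_1-propanol (drum 2) = 0.393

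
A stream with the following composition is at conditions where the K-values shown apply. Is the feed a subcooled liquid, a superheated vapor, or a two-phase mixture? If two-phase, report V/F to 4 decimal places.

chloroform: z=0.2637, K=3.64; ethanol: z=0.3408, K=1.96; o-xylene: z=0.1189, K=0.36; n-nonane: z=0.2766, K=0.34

two-phase, V/F = 0.6588

ΣzᵢKᵢ = 1.7647; Σzᵢ/Kᵢ = 1.3901.
Both exceed 1, so a two-phase solution exists.
Newton iteration, ψ⁰ = 0.57:
  ψ = 0.5700: g = 0.07694, g' = -0.8545 → ψ = 0.6600
  ψ = 0.6600: g = -0.00111, g' = -0.8863 → ψ = 0.6588
Converged at ψ = 0.6588.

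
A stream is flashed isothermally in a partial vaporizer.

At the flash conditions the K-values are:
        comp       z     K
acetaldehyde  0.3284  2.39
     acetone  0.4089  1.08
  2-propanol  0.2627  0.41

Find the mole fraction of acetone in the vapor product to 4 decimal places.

y_acetone = 0.4183

Let ψ = V/F and solve Σ zᵢ(Kᵢ−1)/(1+ψ(Kᵢ−1)) = 0.
g(0) = ΣzᵢKᵢ − 1 = 0.3342 and g(1) = 1 − Σzᵢ/Kᵢ = -0.1567, so a root lies in (0, 1).
Iterate (Newton) starting at ψ = 0.41:
  ψ = 0.4100: g = 0.11799, g' = -0.4190 → ψ = 0.6916
  ψ = 0.6916: g = 0.00191, g' = -0.4283 → ψ = 0.6960
Converged at ψ = 0.6960.
Compositions from xᵢ = zᵢ/(1+ψ(Kᵢ−1)), yᵢ = Kᵢxᵢ:
  acetaldehyde: x = 0.1669, y = 0.3989
  acetone: x = 0.3873, y = 0.4183
  2-propanol: x = 0.4458, y = 0.1828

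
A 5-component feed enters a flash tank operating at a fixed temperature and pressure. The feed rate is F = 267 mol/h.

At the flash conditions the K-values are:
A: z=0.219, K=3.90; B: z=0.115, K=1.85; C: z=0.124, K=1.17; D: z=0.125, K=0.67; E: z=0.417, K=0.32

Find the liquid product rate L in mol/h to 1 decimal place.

Iterate (Newton) starting at ψ = 0.5:
  ψ = 0.500: g = -0.1318, g' = -0.813 → ψ = 0.338
  ψ = 0.338: g = 0.0021, g' = -0.865 → ψ = 0.340
Converged at ψ = 0.340.
Then V = ψ·F = 0.3403·267 = 90.9 mol/h and L = F − V = 176.1 mol/h.

L = 176.1 mol/h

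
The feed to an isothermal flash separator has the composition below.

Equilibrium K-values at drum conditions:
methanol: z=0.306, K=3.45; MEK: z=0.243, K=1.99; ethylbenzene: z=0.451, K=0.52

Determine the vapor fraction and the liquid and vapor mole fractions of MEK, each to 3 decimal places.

ψ = 0.865, x_MEK = 0.131, y_MEK = 0.261

Material balance + equilibrium reduce to Σ zᵢ(Kᵢ−1)/(1+ψ(Kᵢ−1)) = 0.
Check two-phase: ΣzᵢKᵢ = 1.774 > 1 and Σzᵢ/Kᵢ = 1.078 > 1, so g(0) = 0.774 > 0 and g(1) = -0.078 < 0.
Newton iteration, ψ⁰ = 0.31:
  ψ = 0.310: g = 0.3558, g' = -0.876 → ψ = 0.716
  ψ = 0.716: g = 0.0831, g' = -0.565 → ψ = 0.863
  ψ = 0.863: g = 0.0008, g' = -0.562 → ψ = 0.865
Converged at ψ = 0.865.
Compositions from xᵢ = zᵢ/(1+ψ(Kᵢ−1)), yᵢ = Kᵢxᵢ:
  methanol: x = 0.098, y = 0.339
  MEK: x = 0.131, y = 0.261
  ethylbenzene: x = 0.771, y = 0.401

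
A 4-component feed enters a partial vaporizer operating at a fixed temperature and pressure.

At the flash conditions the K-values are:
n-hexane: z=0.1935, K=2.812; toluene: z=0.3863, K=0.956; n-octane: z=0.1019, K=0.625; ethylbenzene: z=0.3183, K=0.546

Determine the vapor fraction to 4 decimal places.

ψ = 0.2989

Rachford–Rice: g(ψ) = Σ zᵢ(Kᵢ−1)/(1+ψ(Kᵢ−1)) = 0.
Feasibility: ΣzᵢKᵢ = 1.1509, Σzᵢ/Kᵢ = 1.2189 — both > 1, two phases present.
Iterate (Newton) starting at ψ = 0.5:
  ψ = 0.5000: g = -0.06740, g' = -0.3072 → ψ = 0.2806
  ψ = 0.2806: g = 0.00692, g' = -0.3840 → ψ = 0.2986
  ψ = 0.2986: g = 0.00009, g' = -0.3743 → ψ = 0.2989
Converged at ψ = 0.2989.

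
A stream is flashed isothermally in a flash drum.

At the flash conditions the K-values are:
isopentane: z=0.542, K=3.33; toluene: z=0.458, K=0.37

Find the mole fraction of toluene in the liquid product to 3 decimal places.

Material balance + equilibrium reduce to Σ zᵢ(Kᵢ−1)/(1+V/F(Kᵢ−1)) = 0.
Check two-phase: ΣzᵢKᵢ = 1.974 > 1 and Σzᵢ/Kᵢ = 1.401 > 1, so g(0) = 0.974 > 0 and g(1) = -0.401 < 0.
Binary case is linear: z₁(K₁−1)(1+V/F(K₂−1)) + z₂(K₂−1)(1+V/F(K₁−1)) = 0
⇒ V/F = [z₁(K₁−1)+z₂(K₂−1)] / [−(K₁−1)(K₂−1)] = 0.9743/1.4679 = 0.664
Compositions from xᵢ = zᵢ/(1+V/F(Kᵢ−1)), yᵢ = Kᵢxᵢ:
  isopentane: x = 0.213, y = 0.709
  toluene: x = 0.787, y = 0.291

x_toluene = 0.787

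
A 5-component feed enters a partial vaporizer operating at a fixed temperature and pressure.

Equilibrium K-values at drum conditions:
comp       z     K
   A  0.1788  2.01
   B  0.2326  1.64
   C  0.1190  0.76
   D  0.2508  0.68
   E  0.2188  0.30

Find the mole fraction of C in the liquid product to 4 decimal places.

x_C = 0.1241

Rachford–Rice: g(ψ) = Σ zᵢ(Kᵢ−1)/(1+ψ(Kᵢ−1)) = 0.
g(0) = ΣzᵢKᵢ − 1 = 0.0675 and g(1) = 1 − Σzᵢ/Kᵢ = -0.4855, so a root lies in (0, 1).
Newton–Raphson from ψ = 0.5:
  ψ = 0.5000: g = -0.13086, g' = -0.4342 → ψ = 0.1986
  ψ = 0.1986: g = -0.01110, g' = -0.3830 → ψ = 0.1696
  ψ = 0.1696: g = 0.00002, g' = -0.3847 → ψ = 0.1697
Converged at ψ = 0.1697.
Compositions from xᵢ = zᵢ/(1+ψ(Kᵢ−1)), yᵢ = Kᵢxᵢ:
  A: x = 0.1526, y = 0.3068
  B: x = 0.2098, y = 0.3441
  C: x = 0.1241, y = 0.0943
  D: x = 0.2652, y = 0.1803
  E: x = 0.2483, y = 0.0745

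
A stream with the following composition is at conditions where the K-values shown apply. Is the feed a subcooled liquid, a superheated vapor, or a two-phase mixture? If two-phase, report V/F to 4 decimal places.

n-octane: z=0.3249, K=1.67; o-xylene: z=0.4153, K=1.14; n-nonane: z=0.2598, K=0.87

ΣzᵢKᵢ = 1.2421; Σzᵢ/Kᵢ = 0.8575.
Since Σzᵢ/Kᵢ < 1 the mixture is above its dew point — single vapor phase.

superheated vapor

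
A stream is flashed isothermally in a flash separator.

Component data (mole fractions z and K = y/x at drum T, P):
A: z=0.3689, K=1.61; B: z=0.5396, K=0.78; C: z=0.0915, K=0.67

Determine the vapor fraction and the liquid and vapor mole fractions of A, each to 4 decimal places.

Material balance + equilibrium reduce to Σ zᵢ(Kᵢ−1)/(1+ψ(Kᵢ−1)) = 0.
Check two-phase: ΣzᵢKᵢ = 1.0761 > 1 and Σzᵢ/Kᵢ = 1.0575 > 1, so g(0) = 0.0761 > 0 and g(1) = -0.0575 < 0.
Newton–Raphson from ψ = 0.5:
  ψ = 0.5000: g = 0.00289, g' = -0.1279 → ψ = 0.5226
  ψ = 0.5226: g = 0.00001, g' = -0.1268 → ψ = 0.5227
Converged at ψ = 0.5227.
Compositions from xᵢ = zᵢ/(1+ψ(Kᵢ−1)), yᵢ = Kᵢxᵢ:
  A: x = 0.2797, y = 0.4503
  B: x = 0.6097, y = 0.4756
  C: x = 0.1106, y = 0.0741

ψ = 0.5227, x_A = 0.2797, y_A = 0.4503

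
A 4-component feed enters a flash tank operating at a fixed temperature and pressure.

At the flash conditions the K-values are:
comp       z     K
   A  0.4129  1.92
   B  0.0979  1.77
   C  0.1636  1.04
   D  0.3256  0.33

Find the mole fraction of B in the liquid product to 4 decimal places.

x_B = 0.0712

Newton–Raphson from β = 0.42:
  β = 0.4200: g = 0.03381, g' = -0.4983 → β = 0.4879
  β = 0.4879: g = -0.00068, g' = -0.5200 → β = 0.4866
Converged at β = 0.4866.
Compositions from xᵢ = zᵢ/(1+β(Kᵢ−1)), yᵢ = Kᵢxᵢ:
  A: x = 0.2852, y = 0.5476
  B: x = 0.0712, y = 0.1261
  C: x = 0.1605, y = 0.1669
  D: x = 0.4831, y = 0.1594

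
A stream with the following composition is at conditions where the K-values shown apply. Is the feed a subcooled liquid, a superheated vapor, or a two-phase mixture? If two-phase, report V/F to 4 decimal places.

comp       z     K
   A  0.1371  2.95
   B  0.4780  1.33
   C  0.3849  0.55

ΣzᵢKᵢ = 1.2519; Σzᵢ/Kᵢ = 1.1057.
Both exceed 1, so a two-phase solution exists.
Material balance + equilibrium reduce to Σ zᵢ(Kᵢ−1)/(1+ψ(Kᵢ−1)) = 0.
Newton iteration, ψ⁰ = 0.59:
  ψ = 0.5900: g = 0.02054, g' = -0.2937 → ψ = 0.6599
  ψ = 0.6599: g = 0.00007, g' = -0.2925 → ψ = 0.6602
Converged at ψ = 0.6602.

two-phase, V/F = 0.6602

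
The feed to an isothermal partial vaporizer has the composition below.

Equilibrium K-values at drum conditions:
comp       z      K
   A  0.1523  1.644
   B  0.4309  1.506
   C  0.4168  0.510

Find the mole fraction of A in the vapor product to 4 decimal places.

y_A = 0.1971

Newton iteration, β⁰ = 0.43:
  β = 0.4300: g = -0.00287, g' = -0.2738 → β = 0.4195
Converged at β = 0.4195.
Compositions from xᵢ = zᵢ/(1+β(Kᵢ−1)), yᵢ = Kᵢxᵢ:
  A: x = 0.1199, y = 0.1971
  B: x = 0.3554, y = 0.5353
  C: x = 0.5246, y = 0.2676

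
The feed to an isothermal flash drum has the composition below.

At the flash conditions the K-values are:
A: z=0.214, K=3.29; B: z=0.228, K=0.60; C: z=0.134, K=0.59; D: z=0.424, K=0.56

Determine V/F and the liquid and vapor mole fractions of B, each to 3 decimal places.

V/F = 0.162, x_B = 0.244, y_B = 0.146

Rachford–Rice: g(V/F) = Σ zᵢ(Kᵢ−1)/(1+V/F(Kᵢ−1)) = 0.
g(0) = ΣzᵢKᵢ − 1 = 0.157 and g(1) = 1 − Σzᵢ/Kᵢ = -0.429, so a root lies in (0, 1).
Newton–Raphson from V/F = 0.39:
  V/F = 0.390: g = -0.1398, g' = -0.516 → V/F = 0.119
  V/F = 0.119: g = 0.0347, g' = -0.850 → V/F = 0.160
  V/F = 0.160: g = 0.0018, g' = -0.764 → V/F = 0.162
Converged at V/F = 0.162.
Compositions from xᵢ = zᵢ/(1+V/F(Kᵢ−1)), yᵢ = Kᵢxᵢ:
  A: x = 0.156, y = 0.513
  B: x = 0.244, y = 0.146
  C: x = 0.144, y = 0.085
  D: x = 0.457, y = 0.256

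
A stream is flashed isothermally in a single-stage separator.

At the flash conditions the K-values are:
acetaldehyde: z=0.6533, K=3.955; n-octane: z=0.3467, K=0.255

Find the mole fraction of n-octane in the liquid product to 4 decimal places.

Let ψ = V/F and solve Σ zᵢ(Kᵢ−1)/(1+ψ(Kᵢ−1)) = 0.
Check two-phase: ΣzᵢKᵢ = 2.6722 > 1 and Σzᵢ/Kᵢ = 1.5248 > 1, so g(0) = 1.6722 > 0 and g(1) = -0.5248 < 0.
Iterate (Newton) starting at ψ = 0.42:
  ψ = 0.4200: g = 0.48549, g' = -1.5434 → ψ = 0.7346
  ψ = 0.7346: g = 0.03838, g' = -1.5062 → ψ = 0.7600
  ψ = 0.7600: g = -0.00071, g' = -1.5641 → ψ = 0.7596
Converged at ψ = 0.7596.
Compositions from xᵢ = zᵢ/(1+ψ(Kᵢ−1)), yᵢ = Kᵢxᵢ:
  acetaldehyde: x = 0.2014, y = 0.7963
  n-octane: x = 0.7986, y = 0.2037

x_n-octane = 0.7986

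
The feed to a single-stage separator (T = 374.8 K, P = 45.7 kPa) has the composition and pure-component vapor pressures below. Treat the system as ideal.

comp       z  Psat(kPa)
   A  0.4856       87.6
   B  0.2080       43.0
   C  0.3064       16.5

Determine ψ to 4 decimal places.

Raoult's law: Kᵢ = Pᵢˢᵃᵗ/P = Pᵢˢᵃᵗ/45.7.
  K_A = 87.6/45.7 = 1.916849, K_B = 43.0/45.7 = 0.940919, K_C = 16.5/45.7 = 0.361050
Let ψ = V/F and solve Σ zᵢ(Kᵢ−1)/(1+ψ(Kᵢ−1)) = 0.
g(0) = ΣzᵢKᵢ − 1 = 0.2372 and g(1) = 1 − Σzᵢ/Kᵢ = -0.3230, so a root lies in (0, 1).
Iterate (Newton) starting at ψ = 0.5:
  ψ = 0.5000: g = 0.00493, g' = -0.4628 → ψ = 0.5107
  ψ = 0.5107: g = -0.00002, g' = -0.4657 → ψ = 0.5106
Converged at ψ = 0.5106.

ψ = 0.5106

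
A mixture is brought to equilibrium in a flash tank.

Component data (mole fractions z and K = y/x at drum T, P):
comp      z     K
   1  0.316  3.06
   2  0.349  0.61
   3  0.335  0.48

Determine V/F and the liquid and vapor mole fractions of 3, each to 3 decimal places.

Newton–Raphson from V/F = 0.5:
  V/F = 0.500: g = -0.0838, g' = -0.573 → V/F = 0.354
  V/F = 0.354: g = 0.0053, g' = -0.656 → V/F = 0.362
Converged at V/F = 0.362.
Compositions from xᵢ = zᵢ/(1+V/F(Kᵢ−1)), yᵢ = Kᵢxᵢ:
  1: x = 0.181, y = 0.554
  2: x = 0.406, y = 0.248
  3: x = 0.413, y = 0.198

V/F = 0.362, x_3 = 0.413, y_3 = 0.198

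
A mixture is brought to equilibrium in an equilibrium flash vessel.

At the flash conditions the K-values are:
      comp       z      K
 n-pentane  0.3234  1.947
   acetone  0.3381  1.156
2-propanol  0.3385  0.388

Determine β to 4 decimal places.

β = 0.3933

Rachford–Rice: g(β) = Σ zᵢ(Kᵢ−1)/(1+β(Kᵢ−1)) = 0.
Check two-phase: ΣzᵢKᵢ = 1.1518 > 1 and Σzᵢ/Kᵢ = 1.3310 > 1, so g(0) = 0.1518 > 0 and g(1) = -0.3310 < 0.
Newton iteration, β⁰ = 0.44:
  β = 0.4400: g = -0.01797, g' = -0.3892 → β = 0.3938
  β = 0.3938: g = -0.00019, g' = -0.3813 → β = 0.3933
Converged at β = 0.3933.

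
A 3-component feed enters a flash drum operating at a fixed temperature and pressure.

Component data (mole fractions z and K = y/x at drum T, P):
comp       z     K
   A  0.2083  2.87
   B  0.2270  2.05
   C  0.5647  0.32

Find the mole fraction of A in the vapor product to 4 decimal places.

y_A = 0.4124

Rachford–Rice: g(ψ) = Σ zᵢ(Kᵢ−1)/(1+ψ(Kᵢ−1)) = 0.
g(0) = ΣzᵢKᵢ − 1 = 0.2439 and g(1) = 1 − Σzᵢ/Kᵢ = -0.9480, so a root lies in (0, 1).
Iterate (Newton) starting at ψ = 0.42:
  ψ = 0.4200: g = -0.15393, g' = -0.8607 → ψ = 0.2411
  ψ = 0.2411: g = -0.00066, g' = -0.8789 → ψ = 0.2404
Converged at ψ = 0.2404.
Compositions from xᵢ = zᵢ/(1+ψ(Kᵢ−1)), yᵢ = Kᵢxᵢ:
  A: x = 0.1437, y = 0.4124
  B: x = 0.1812, y = 0.3716
  C: x = 0.6750, y = 0.2160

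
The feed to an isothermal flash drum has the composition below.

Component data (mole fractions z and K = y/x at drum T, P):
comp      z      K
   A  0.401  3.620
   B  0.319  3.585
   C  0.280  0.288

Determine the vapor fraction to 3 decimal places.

Iterate (Newton) starting at ψ = 0.5:
  ψ = 0.500: g = 0.5049, g' = -1.264 → ψ = 0.900
  ψ = 0.900: g = 0.0064, g' = -1.535 → ψ = 0.904
Converged at ψ = 0.904.

ψ = 0.904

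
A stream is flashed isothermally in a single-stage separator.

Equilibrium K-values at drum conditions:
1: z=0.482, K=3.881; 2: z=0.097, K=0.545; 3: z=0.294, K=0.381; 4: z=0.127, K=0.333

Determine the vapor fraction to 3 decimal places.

ψ = 0.617

Material balance + equilibrium reduce to Σ zᵢ(Kᵢ−1)/(1+ψ(Kᵢ−1)) = 0.
Feasibility: ΣzᵢKᵢ = 2.078, Σzᵢ/Kᵢ = 1.455 — both > 1, two phases present.
Iterate (Newton) starting at ψ = 0.56:
  ψ = 0.560: g = 0.0584, g' = -1.030 → ψ = 0.617
Converged at ψ = 0.617.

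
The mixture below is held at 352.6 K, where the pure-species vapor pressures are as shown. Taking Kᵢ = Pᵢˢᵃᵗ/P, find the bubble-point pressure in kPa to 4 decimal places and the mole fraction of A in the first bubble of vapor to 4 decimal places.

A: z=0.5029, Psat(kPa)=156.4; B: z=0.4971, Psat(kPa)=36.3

At the bubble point ψ → 0, so ΣzᵢKᵢ = 1 with Kᵢ = Pᵢˢᵃᵗ/P ⇒ P = ΣzᵢPᵢˢᵃᵗ.
P = 0.5029·156.4 + 0.4971·36.3 = 96.6983 kPa
yᵢ = zᵢPᵢˢᵃᵗ/P ⇒ y_A = 0.5029·156.4/96.6983 = 0.8134

Pbub = 96.6983 kPa, y_A = 0.8134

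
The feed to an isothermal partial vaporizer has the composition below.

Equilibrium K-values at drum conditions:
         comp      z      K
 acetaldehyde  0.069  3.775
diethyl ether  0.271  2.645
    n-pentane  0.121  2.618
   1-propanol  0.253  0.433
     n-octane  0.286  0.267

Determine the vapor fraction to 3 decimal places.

ψ = 0.396

Material balance + equilibrium reduce to Σ zᵢ(Kᵢ−1)/(1+ψ(Kᵢ−1)) = 0.
Check two-phase: ΣzᵢKᵢ = 1.480 > 1 and Σzᵢ/Kᵢ = 1.822 > 1, so g(0) = 0.480 > 0 and g(1) = -0.822 < 0.
Newton iteration, ψ⁰ = 0.5:
  ψ = 0.500: g = -0.0981, g' = -0.952 → ψ = 0.397
  ψ = 0.397: g = -0.0008, g' = -0.947 → ψ = 0.396
Converged at ψ = 0.396.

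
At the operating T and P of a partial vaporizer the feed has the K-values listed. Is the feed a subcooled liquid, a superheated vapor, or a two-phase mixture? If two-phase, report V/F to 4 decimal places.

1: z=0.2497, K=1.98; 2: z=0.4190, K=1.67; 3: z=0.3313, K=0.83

superheated vapor

ΣzᵢKᵢ = 1.4691; Σzᵢ/Kᵢ = 0.7762.
Since Σzᵢ/Kᵢ < 1 the mixture is above its dew point — single vapor phase.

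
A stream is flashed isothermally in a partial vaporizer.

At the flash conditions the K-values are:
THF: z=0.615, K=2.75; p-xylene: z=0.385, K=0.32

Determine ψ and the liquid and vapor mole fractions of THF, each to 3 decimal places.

Rachford–Rice: g(ψ) = Σ zᵢ(Kᵢ−1)/(1+ψ(Kᵢ−1)) = 0.
Feasibility: ΣzᵢKᵢ = 1.814, Σzᵢ/Kᵢ = 1.427 — both > 1, two phases present.
Binary case is linear: z₁(K₁−1)(1+ψ(K₂−1)) + z₂(K₂−1)(1+ψ(K₁−1)) = 0
⇒ ψ = [z₁(K₁−1)+z₂(K₂−1)] / [−(K₁−1)(K₂−1)] = 0.8144/1.1900 = 0.684
Compositions from xᵢ = zᵢ/(1+ψ(Kᵢ−1)), yᵢ = Kᵢxᵢ:
  THF: x = 0.280, y = 0.770
  p-xylene: x = 0.720, y = 0.230

ψ = 0.684, x_THF = 0.280, y_THF = 0.770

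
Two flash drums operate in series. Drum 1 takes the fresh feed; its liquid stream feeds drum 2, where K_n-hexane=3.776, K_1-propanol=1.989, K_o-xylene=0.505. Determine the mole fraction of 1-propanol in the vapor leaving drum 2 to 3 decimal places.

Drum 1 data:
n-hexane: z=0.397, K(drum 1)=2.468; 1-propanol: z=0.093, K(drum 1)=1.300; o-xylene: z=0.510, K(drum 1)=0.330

y_1-propanol (drum 2) = 0.118

Drum 1:
Let ψ₁ = V/F and solve Σ zᵢ(Kᵢ−1)/(1+ψ₁(Kᵢ−1)) = 0.
Feasibility: ΣzᵢKᵢ = 1.269, Σzᵢ/Kᵢ = 1.778 — both > 1, two phases present.
Newton iteration, ψ₁⁰ = 0.56:
  ψ₁ = 0.560: g = -0.2032, g' = -0.850 → ψ₁ = 0.321
  ψ₁ = 0.321: g = -0.0138, g' = -0.774 → ψ₁ = 0.303
Converged at ψ₁ = 0.303.
Drum-1 compositions:
  n-hexane: x = 0.275, y = 0.678
  1-propanol: x = 0.085, y = 0.111
  o-xylene: x = 0.640, y = 0.211
Drum-2 feed = drum-1 liquid: z₂ = (0.2747, 0.0852, 0.6401).
Drum 2:
Let ψ₂ = V/F and solve Σ zᵢ(Kᵢ−1)/(1+ψ₂(Kᵢ−1)) = 0.
Check two-phase: ΣzᵢKᵢ = 1.530 > 1 and Σzᵢ/Kᵢ = 1.383 > 1, so g(0) = 0.530 > 0 and g(1) = -0.383 < 0.
Newton–Raphson from ψ₂ = 0.5:
  ψ₂ = 0.500: g = -0.0453, g' = -0.686 → ψ₂ = 0.434
  ψ₂ = 0.434: g = 0.0014, g' = -0.731 → ψ₂ = 0.436
Converged at ψ₂ = 0.436.
  n-hexane: x = 0.124, y = 0.469
  1-propanol: x = 0.060, y = 0.118
  o-xylene: x = 0.816, y = 0.412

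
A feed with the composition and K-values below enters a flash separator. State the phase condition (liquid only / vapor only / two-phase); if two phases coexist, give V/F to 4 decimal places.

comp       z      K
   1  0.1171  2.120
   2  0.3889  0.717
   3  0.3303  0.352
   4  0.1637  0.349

ΣzᵢKᵢ = 0.7005; Σzᵢ/Kᵢ = 2.0050.
Since ΣzᵢKᵢ < 1 the mixture is below its bubble point — single liquid phase.

liquid only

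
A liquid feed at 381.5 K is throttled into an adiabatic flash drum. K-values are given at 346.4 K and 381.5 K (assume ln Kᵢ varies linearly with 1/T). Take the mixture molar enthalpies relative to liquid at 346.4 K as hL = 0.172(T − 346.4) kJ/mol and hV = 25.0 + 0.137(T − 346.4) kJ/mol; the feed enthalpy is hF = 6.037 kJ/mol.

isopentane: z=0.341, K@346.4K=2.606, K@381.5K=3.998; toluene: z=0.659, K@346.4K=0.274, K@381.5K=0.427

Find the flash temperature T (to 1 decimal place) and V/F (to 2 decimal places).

Adiabatic flash: solve Rachford–Rice at each trial T, then check hF = ψ·hV(T) + (1−ψ)·hL(T).
  T = 346.4 K: K = (2.606, 0.274), RR gives ψ = 0.059, H_out = 1.484 kJ/mol
  T = 381.5 K: K = (3.998, 0.427), RR gives ψ = 0.375, H_out = 14.959 kJ/mol
  T = 363.9 K: K = (3.259, 0.346), RR gives ψ = 0.229, H_out = 8.603 kJ/mol
  T = 355.1 K: K = (2.921, 0.308), RR gives ψ = 0.150, H_out = 5.198 kJ/mol
  T = 359.5 K: K = (3.087, 0.327), RR gives ψ = 0.191, H_out = 6.933 kJ/mol
  T = 357.3 K: K = (3.003, 0.317), RR gives ψ = 0.171, H_out = 6.075 kJ/mol
Linear interpolation between T = 355.1 (H_out = 5.198) and T = 357.3 (H_out = 6.075) on hF = 6.037 gives T ≈ 357.2 K, at which ψ = 0.17.

T = 357.2 K, V/F = 0.17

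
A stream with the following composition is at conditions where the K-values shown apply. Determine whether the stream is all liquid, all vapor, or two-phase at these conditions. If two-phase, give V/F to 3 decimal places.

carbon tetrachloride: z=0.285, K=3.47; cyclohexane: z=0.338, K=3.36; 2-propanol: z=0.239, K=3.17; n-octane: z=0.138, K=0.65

ΣzᵢKᵢ = 2.972; Σzᵢ/Kᵢ = 0.470.
Since Σzᵢ/Kᵢ < 1 the mixture is above its dew point — single vapor phase.

all vapor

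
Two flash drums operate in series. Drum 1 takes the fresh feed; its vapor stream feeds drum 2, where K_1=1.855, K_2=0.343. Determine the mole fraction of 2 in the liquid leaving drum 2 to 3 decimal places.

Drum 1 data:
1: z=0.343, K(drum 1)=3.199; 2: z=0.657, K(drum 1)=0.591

x_2 (drum 2) = 0.565

Drum 1:
Let ψ₁ = V/F and solve Σ zᵢ(Kᵢ−1)/(1+ψ₁(Kᵢ−1)) = 0.
Check two-phase: ΣzᵢKᵢ = 1.486 > 1 and Σzᵢ/Kᵢ = 1.219 > 1, so g(0) = 0.486 > 0 and g(1) = -0.219 < 0.
Newton iteration, ψ₁⁰ = 0.5:
  ψ₁ = 0.500: g = 0.0215, g' = -0.550 → ψ₁ = 0.539
  ψ₁ = 0.539: g = 0.0004, g' = -0.528 → ψ₁ = 0.540
Converged at ψ₁ = 0.540.
Drum-1 compositions:
  1: x = 0.157, y = 0.502
  2: x = 0.843, y = 0.498
Drum-2 feed = drum-1 vapor: z₂ = (0.5017, 0.4983).
Drum 2:
Let ψ₂ = V/F and solve Σ zᵢ(Kᵢ−1)/(1+ψ₂(Kᵢ−1)) = 0.
Feasibility: ΣzᵢKᵢ = 1.102, Σzᵢ/Kᵢ = 1.723 — both > 1, two phases present.
Newton–Raphson from ψ₂ = 0.5:
  ψ₂ = 0.500: g = -0.1871, g' = -0.657 → ψ₂ = 0.215
  ψ₂ = 0.215: g = -0.0191, g' = -0.553 → ψ₂ = 0.181
Converged at ψ₂ = 0.181.
  1: x = 0.435, y = 0.806
  2: x = 0.565, y = 0.194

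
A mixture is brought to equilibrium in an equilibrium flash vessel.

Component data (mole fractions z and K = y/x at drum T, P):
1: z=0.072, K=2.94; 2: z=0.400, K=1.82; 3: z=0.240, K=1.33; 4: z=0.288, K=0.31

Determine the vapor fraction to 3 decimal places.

Let ψ = V/F and solve Σ zᵢ(Kᵢ−1)/(1+ψ(Kᵢ−1)) = 0.
Check two-phase: ΣzᵢKᵢ = 1.348 > 1 and Σzᵢ/Kᵢ = 1.354 > 1, so g(0) = 0.348 > 0 and g(1) = -0.354 < 0.
Iterate (Newton) starting at ψ = 0.5:
  ψ = 0.500: g = 0.0681, g' = -0.544 → ψ = 0.625
  ψ = 0.625: g = -0.0039, g' = -0.615 → ψ = 0.619
Converged at ψ = 0.619.

ψ = 0.619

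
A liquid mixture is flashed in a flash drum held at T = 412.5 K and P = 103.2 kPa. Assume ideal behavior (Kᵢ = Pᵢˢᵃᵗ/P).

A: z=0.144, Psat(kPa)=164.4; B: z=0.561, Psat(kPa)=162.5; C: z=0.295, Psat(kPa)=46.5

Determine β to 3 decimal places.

β = 0.773

Raoult's law: Kᵢ = Pᵢˢᵃᵗ/P = Pᵢˢᵃᵗ/103.2.
  K_A = 164.4/103.2 = 1.59302, K_B = 162.5/103.2 = 1.57461, K_C = 46.5/103.2 = 0.45058
Let β = V/F and solve Σ zᵢ(Kᵢ−1)/(1+β(Kᵢ−1)) = 0.
g(0) = ΣzᵢKᵢ − 1 = 0.246 and g(1) = 1 − Σzᵢ/Kᵢ = -0.101, so a root lies in (0, 1).
Iterate (Newton) starting at β = 0.37:
  β = 0.370: g = 0.1324, g' = -0.300 → β = 0.811
  β = 0.811: g = -0.0148, g' = -0.399 → β = 0.774
  β = 0.774: g = -0.0003, g' = -0.382 → β = 0.773
Converged at β = 0.773.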